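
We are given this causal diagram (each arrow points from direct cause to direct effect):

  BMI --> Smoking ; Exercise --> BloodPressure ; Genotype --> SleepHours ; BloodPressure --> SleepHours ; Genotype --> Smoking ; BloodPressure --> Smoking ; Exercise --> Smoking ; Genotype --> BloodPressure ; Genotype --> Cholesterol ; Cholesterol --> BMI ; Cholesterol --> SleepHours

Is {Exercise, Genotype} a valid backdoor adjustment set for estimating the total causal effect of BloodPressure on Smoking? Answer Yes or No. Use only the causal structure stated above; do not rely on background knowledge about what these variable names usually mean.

Yes

Backdoor paths from BloodPressure to Smoking (paths whose first edge points into BloodPressure):
  P1: BloodPressure <- Genotype -> Cholesterol -> BMI -> Smoking
  P2: BloodPressure <- Genotype -> SleepHours <- Cholesterol -> BMI -> Smoking
  P3: BloodPressure <- Genotype -> Smoking
  P4: BloodPressure <- Exercise -> Smoking
Condition 1 (no descendant of BloodPressure in the set): holds — descendants of BloodPressure are {SleepHours, Smoking}; none are in {Exercise, Genotype}.
Condition 2 (every backdoor path blocked by {Exercise, Genotype}):
  P1: blocked at fork node Genotype ∈ conditioning set.
  P2: blocked at fork node Genotype ∈ conditioning set.
  P3: blocked at fork node Genotype ∈ conditioning set.
  P4: blocked at fork node Exercise ∈ conditioning set.
{Exercise, Genotype} satisfies the backdoor criterion.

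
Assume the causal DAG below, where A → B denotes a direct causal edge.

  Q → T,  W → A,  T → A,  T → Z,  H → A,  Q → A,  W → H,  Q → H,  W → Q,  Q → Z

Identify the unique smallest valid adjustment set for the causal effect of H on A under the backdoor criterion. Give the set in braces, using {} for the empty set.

{Q, W}

Variables eligible for adjustment (non-descendants of H, excluding H and A): {Q, T, W, Z}.
Backdoor paths from H to A:
  P1: H <- W -> Q -> T -> A
  P2: H <- W -> Q -> A
  P3: H <- W -> Q -> Z <- T -> A
  P4: H <- W -> A
  P5: H <- Q <- W -> A
  P6: H <- Q -> T -> A
  P7: H <- Q -> A
  P8: H <- Q -> Z <- T -> A
The empty set is not sufficient: P1 (H <- W -> Q -> T -> A) has no collider blocking it and no conditioned non-collider, so it is open.
Try {Q, W}:
  P1: blocked at fork node W ∈ conditioning set.
  P2: blocked at fork node W ∈ conditioning set.
  P3: blocked at fork node W ∈ conditioning set.
  P4: blocked at fork node W ∈ conditioning set.
  P5: blocked at chain node Q ∈ conditioning set.
  P6: blocked at fork node Q ∈ conditioning set.
  P7: blocked at fork node Q ∈ conditioning set.
  P8: blocked at fork node Q ∈ conditioning set.
{Q, W} contains no descendant of H and blocks every backdoor path.
Every element of {Q, W} is needed (dropping Q leaves P6 open; dropping W leaves P4 open), so no proper subset is valid.
Among all size-2 subsets of the eligible variables, only {Q, W} blocks every backdoor path, so it is the unique smallest valid adjustment set.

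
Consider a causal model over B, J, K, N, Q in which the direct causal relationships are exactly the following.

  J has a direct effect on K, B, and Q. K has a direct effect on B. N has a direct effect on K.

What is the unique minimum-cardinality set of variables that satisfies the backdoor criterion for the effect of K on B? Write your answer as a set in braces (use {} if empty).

{J}

Variables eligible for adjustment (non-descendants of K, excluding K and B): {J, N, Q}.
Backdoor paths from K to B:
  P1: K <- J -> B
The empty set is not sufficient: P1 (K <- J -> B) has no collider blocking it and no conditioned non-collider, so it is open.
Try {J}:
  P1: blocked at fork node J ∈ conditioning set.
{J} contains no descendant of K and blocks every backdoor path.
No other singleton works — e.g. {N} leaves P1 open — so {J} is the unique smallest valid adjustment set.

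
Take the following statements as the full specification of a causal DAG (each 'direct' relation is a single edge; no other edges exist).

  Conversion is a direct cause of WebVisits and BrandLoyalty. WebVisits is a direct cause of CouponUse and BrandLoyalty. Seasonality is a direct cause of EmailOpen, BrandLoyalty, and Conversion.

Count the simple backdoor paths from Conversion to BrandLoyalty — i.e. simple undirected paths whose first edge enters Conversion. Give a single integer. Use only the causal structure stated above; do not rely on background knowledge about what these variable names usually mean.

1

A backdoor path from Conversion to BrandLoyalty is any simple undirected path whose first edge points into Conversion (i.e. leaves Conversion via a parent).
Parents of Conversion: {Seasonality}.
Enumerating:
  P1: Conversion <- Seasonality -> BrandLoyalty
That exhausts the simple backdoor paths. Count: 1.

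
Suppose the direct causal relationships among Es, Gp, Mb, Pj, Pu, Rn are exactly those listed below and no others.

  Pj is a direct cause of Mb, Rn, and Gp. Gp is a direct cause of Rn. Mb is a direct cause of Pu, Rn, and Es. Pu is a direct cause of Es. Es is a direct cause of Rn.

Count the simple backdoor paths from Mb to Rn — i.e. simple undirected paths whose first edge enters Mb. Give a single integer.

2

A backdoor path from Mb to Rn is any simple undirected path whose first edge points into Mb (i.e. leaves Mb via a parent).
Parents of Mb: {Pj}.
Enumerating:
  P1: Mb <- Pj -> Gp -> Rn
  P2: Mb <- Pj -> Rn
That exhausts the simple backdoor paths. Count: 2.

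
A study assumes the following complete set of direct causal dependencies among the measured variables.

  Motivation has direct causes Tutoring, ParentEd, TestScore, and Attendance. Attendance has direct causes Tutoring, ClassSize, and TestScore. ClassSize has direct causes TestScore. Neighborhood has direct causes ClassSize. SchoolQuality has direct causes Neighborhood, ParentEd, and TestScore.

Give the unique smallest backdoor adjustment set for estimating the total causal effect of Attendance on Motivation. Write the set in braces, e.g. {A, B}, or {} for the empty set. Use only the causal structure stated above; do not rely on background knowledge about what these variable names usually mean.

{TestScore, Tutoring}

Variables eligible for adjustment (non-descendants of Attendance, excluding Attendance and Motivation): {ClassSize, Neighborhood, ParentEd, SchoolQuality, TestScore, Tutoring}.
Backdoor paths from Attendance to Motivation:
  P1: Attendance <- TestScore -> ClassSize -> Neighborhood -> SchoolQuality <- ParentEd -> Motivation
  P2: Attendance <- TestScore -> SchoolQuality <- ParentEd -> Motivation
  P3: Attendance <- TestScore -> Motivation
  P4: Attendance <- Tutoring -> Motivation
  P5: Attendance <- ClassSize <- TestScore -> SchoolQuality <- ParentEd -> Motivation
  P6: Attendance <- ClassSize <- TestScore -> Motivation
  P7: Attendance <- ClassSize -> Neighborhood -> SchoolQuality <- TestScore -> Motivation
  P8: Attendance <- ClassSize -> Neighborhood -> SchoolQuality <- ParentEd -> Motivation
The empty set is not sufficient: P3 (Attendance <- TestScore -> Motivation) has no collider blocking it and no conditioned non-collider, so it is open.
Try {TestScore, Tutoring}:
  P1: blocked at fork node TestScore ∈ conditioning set.
  P2: blocked at fork node TestScore ∈ conditioning set.
  P3: blocked at fork node TestScore ∈ conditioning set.
  P4: blocked at fork node Tutoring ∈ conditioning set.
  P5: blocked at fork node TestScore ∈ conditioning set.
  P6: blocked at fork node TestScore ∈ conditioning set.
  P7: blocked at collider SchoolQuality (neither it nor any descendant is in the conditioning set).
  P8: blocked at collider SchoolQuality (neither it nor any descendant is in the conditioning set).
{TestScore, Tutoring} contains no descendant of Attendance and blocks every backdoor path.
Every element of {TestScore, Tutoring} is needed (dropping TestScore leaves P3 open; dropping Tutoring leaves P4 open), so no proper subset is valid.
Among all size-2 subsets of the eligible variables, only {TestScore, Tutoring} blocks every backdoor path, so it is the unique smallest valid adjustment set.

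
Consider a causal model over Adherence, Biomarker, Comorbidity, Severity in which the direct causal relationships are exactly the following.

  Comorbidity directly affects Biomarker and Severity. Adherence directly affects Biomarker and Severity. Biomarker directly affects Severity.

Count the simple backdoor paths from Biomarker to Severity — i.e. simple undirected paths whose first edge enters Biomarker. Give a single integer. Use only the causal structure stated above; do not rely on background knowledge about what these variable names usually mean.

A backdoor path from Biomarker to Severity is any simple undirected path whose first edge points into Biomarker (i.e. leaves Biomarker via a parent).
Parents of Biomarker: {Adherence, Comorbidity}.
Enumerating:
  P1: Biomarker <- Comorbidity -> Severity
  P2: Biomarker <- Adherence -> Severity
That exhausts the simple backdoor paths. Count: 2.

2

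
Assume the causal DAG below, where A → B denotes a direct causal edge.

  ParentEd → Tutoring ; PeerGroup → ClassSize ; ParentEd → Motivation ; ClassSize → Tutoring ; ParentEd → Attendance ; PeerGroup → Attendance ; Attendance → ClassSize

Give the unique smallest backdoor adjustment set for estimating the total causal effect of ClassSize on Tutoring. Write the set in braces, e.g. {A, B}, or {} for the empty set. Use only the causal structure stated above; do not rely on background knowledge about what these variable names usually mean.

Variables eligible for adjustment (non-descendants of ClassSize, excluding ClassSize and Tutoring): {Attendance, Motivation, ParentEd, PeerGroup}.
Backdoor paths from ClassSize to Tutoring:
  P1: ClassSize <- PeerGroup -> Attendance <- ParentEd -> Tutoring
  P2: ClassSize <- Attendance <- ParentEd -> Tutoring
The empty set is not sufficient: P2 (ClassSize <- Attendance <- ParentEd -> Tutoring) has no collider blocking it and no conditioned non-collider, so it is open.
Try {ParentEd}:
  P1: blocked at collider Attendance (neither it nor any descendant is in the conditioning set).
  P2: blocked at fork node ParentEd ∈ conditioning set.
{ParentEd} contains no descendant of ClassSize and blocks every backdoor path.
No other singleton works — e.g. {Motivation} leaves P2 open — so {ParentEd} is the unique smallest valid adjustment set.

{ParentEd}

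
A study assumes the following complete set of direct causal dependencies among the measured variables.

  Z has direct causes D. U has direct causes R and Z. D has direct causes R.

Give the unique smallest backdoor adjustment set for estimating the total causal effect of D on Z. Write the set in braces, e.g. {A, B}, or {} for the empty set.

{}

Variables eligible for adjustment (non-descendants of D, excluding D and Z): {R}.
Backdoor paths from D to Z:
  P1: D <- R -> U <- Z
Each backdoor path contains an unconditioned collider, so every path is already blocked with the empty conditioning set:
  P1: blocked at collider U (neither it nor any descendant is in the conditioning set).
The empty set is therefore the unique smallest valid set.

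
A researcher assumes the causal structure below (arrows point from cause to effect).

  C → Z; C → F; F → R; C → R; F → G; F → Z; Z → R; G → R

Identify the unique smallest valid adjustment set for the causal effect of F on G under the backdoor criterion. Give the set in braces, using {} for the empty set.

Variables eligible for adjustment (non-descendants of F, excluding F and G): {C}.
Backdoor paths from F to G:
  P1: F <- C -> Z -> R <- G
  P2: F <- C -> R <- G
Each backdoor path contains an unconditioned collider, so every path is already blocked with the empty conditioning set:
  P1: blocked at collider R (neither it nor any descendant is in the conditioning set).
  P2: blocked at collider R (neither it nor any descendant is in the conditioning set).
The empty set is therefore the unique smallest valid set.

{}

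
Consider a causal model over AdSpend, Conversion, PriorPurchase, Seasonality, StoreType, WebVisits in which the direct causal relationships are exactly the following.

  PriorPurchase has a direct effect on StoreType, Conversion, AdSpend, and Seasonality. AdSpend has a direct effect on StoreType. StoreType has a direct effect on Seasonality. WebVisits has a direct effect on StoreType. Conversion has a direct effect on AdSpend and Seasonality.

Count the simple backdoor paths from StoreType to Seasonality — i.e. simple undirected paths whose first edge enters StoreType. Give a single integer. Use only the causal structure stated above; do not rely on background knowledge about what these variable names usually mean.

A backdoor path from StoreType to Seasonality is any simple undirected path whose first edge points into StoreType (i.e. leaves StoreType via a parent).
Parents of StoreType: {AdSpend, PriorPurchase, WebVisits}.
Enumerating:
  P1: StoreType <- PriorPurchase -> Conversion -> Seasonality
  P2: StoreType <- PriorPurchase -> AdSpend <- Conversion -> Seasonality
  P3: StoreType <- PriorPurchase -> Seasonality
  P4: StoreType <- AdSpend <- PriorPurchase -> Conversion -> Seasonality
  P5: StoreType <- AdSpend <- PriorPurchase -> Seasonality
  P6: StoreType <- AdSpend <- Conversion <- PriorPurchase -> Seasonality
  P7: StoreType <- AdSpend <- Conversion -> Seasonality
That exhausts the simple backdoor paths. Count: 7.

7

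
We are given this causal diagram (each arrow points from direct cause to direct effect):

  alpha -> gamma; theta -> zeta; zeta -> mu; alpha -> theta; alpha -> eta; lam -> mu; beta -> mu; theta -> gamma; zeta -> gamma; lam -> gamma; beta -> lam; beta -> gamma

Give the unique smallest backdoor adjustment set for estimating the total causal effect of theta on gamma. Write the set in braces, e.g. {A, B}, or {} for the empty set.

Variables eligible for adjustment (non-descendants of theta, excluding theta and gamma): {alpha, beta, eta, lam}.
Backdoor paths from theta to gamma:
  P1: theta <- alpha -> gamma
The empty set is not sufficient: P1 (theta <- alpha -> gamma) has no collider blocking it and no conditioned non-collider, so it is open.
Try {alpha}:
  P1: blocked at fork node alpha ∈ conditioning set.
{alpha} contains no descendant of theta and blocks every backdoor path.
No other singleton works — e.g. {beta} leaves P1 open — so {alpha} is the unique smallest valid adjustment set.

{alpha}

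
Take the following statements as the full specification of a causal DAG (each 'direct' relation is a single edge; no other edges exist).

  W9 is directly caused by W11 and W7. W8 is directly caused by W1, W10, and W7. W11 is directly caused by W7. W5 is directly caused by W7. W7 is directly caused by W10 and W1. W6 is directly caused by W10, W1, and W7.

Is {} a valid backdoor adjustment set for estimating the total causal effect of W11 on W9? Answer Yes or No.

No

Backdoor paths from W11 to W9 (paths whose first edge points into W11):
  P1: W11 <- W7 -> W9
Condition 1 (no descendant of W11 in the set): holds — descendants of W11 are {W9}; none are in {}.
Condition 2 (every backdoor path blocked by {}):
  P1: open — no interior node is in the conditioning set.
{} does not satisfy the backdoor criterion.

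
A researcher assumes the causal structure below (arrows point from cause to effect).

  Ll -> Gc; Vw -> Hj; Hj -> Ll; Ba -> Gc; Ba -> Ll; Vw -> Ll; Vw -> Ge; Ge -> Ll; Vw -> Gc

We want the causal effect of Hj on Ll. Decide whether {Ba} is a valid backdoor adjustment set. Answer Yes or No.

No

Backdoor paths from Hj to Ll (paths whose first edge points into Hj):
  P1: Hj <- Vw -> Ge -> Ll
  P2: Hj <- Vw -> Ll
  P3: Hj <- Vw -> Gc <- Ba -> Ll
  P4: Hj <- Vw -> Gc <- Ll
Condition 1 (no descendant of Hj in the set): holds — descendants of Hj are {Gc, Ll}; none are in {Ba}.
Condition 2 (every backdoor path blocked by {Ba}):
  P1: open — no interior node is in the conditioning set.
  P2: open — no interior node is in the conditioning set.
  P3: blocked at collider Gc (neither it nor any descendant is in the conditioning set).
  P4: blocked at collider Gc (neither it nor any descendant is in the conditioning set).
{Ba} does not satisfy the backdoor criterion.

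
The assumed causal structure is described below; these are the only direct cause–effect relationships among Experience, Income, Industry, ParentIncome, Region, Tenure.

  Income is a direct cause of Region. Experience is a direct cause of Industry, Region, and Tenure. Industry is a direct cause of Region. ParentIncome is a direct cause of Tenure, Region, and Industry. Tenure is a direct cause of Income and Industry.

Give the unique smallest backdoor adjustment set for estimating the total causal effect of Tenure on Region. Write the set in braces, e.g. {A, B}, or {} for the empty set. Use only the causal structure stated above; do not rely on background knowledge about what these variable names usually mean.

Variables eligible for adjustment (non-descendants of Tenure, excluding Tenure and Region): {Experience, ParentIncome}.
Backdoor paths from Tenure to Region:
  P1: Tenure <- Experience -> Industry <- ParentIncome -> Region
  P2: Tenure <- Experience -> Industry -> Region
  P3: Tenure <- Experience -> Region
  P4: Tenure <- ParentIncome -> Industry <- Experience -> Region
  P5: Tenure <- ParentIncome -> Industry -> Region
  P6: Tenure <- ParentIncome -> Region
The empty set is not sufficient: P2 (Tenure <- Experience -> Industry -> Region) has no collider blocking it and no conditioned non-collider, so it is open.
Try {Experience, ParentIncome}:
  P1: blocked at fork node Experience ∈ conditioning set.
  P2: blocked at fork node Experience ∈ conditioning set.
  P3: blocked at fork node Experience ∈ conditioning set.
  P4: blocked at fork node ParentIncome ∈ conditioning set.
  P5: blocked at fork node ParentIncome ∈ conditioning set.
  P6: blocked at fork node ParentIncome ∈ conditioning set.
{Experience, ParentIncome} contains no descendant of Tenure and blocks every backdoor path.
Every element of {Experience, ParentIncome} is needed (dropping Experience leaves P2 open; dropping ParentIncome leaves P5 open), so no proper subset is valid.
Among all size-2 subsets of the eligible variables, only {Experience, ParentIncome} blocks every backdoor path, so it is the unique smallest valid adjustment set.

{Experience, ParentIncome}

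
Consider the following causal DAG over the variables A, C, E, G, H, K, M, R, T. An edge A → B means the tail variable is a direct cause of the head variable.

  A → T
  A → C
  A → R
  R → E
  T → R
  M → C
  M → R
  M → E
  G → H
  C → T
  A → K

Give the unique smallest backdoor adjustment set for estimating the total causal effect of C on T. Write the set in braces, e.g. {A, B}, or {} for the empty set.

{A}

Variables eligible for adjustment (non-descendants of C, excluding C and T): {A, G, H, K, M}.
Backdoor paths from C to T:
  P1: C <- M -> R <- A -> T
  P2: C <- M -> R <- T
  P3: C <- M -> E <- R <- A -> T
  P4: C <- M -> E <- R <- T
  P5: C <- A -> T
  P6: C <- A -> R <- T
The empty set is not sufficient: P5 (C <- A -> T) has no collider blocking it and no conditioned non-collider, so it is open.
Try {A}:
  P1: blocked at collider R (neither it nor any descendant is in the conditioning set).
  P2: blocked at collider R (neither it nor any descendant is in the conditioning set).
  P3: blocked at collider E (neither it nor any descendant is in the conditioning set).
  P4: blocked at collider E (neither it nor any descendant is in the conditioning set).
  P5: blocked at fork node A ∈ conditioning set.
  P6: blocked at fork node A ∈ conditioning set.
{A} contains no descendant of C and blocks every backdoor path.
No other singleton works — e.g. {M} leaves P5 open — so {A} is the unique smallest valid adjustment set.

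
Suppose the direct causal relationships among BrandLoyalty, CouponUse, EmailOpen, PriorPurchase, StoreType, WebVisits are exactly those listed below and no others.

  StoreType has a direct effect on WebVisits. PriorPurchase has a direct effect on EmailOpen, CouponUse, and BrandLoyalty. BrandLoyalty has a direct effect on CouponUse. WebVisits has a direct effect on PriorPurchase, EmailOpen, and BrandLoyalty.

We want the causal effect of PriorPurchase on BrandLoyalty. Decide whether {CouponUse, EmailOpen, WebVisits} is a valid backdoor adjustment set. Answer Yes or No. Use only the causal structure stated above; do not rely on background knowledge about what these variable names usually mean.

Backdoor paths from PriorPurchase to BrandLoyalty (paths whose first edge points into PriorPurchase):
  P1: PriorPurchase <- WebVisits -> BrandLoyalty
Condition 1 (no descendant of PriorPurchase in the set): FAILS — CouponUse and EmailOpen are descendants of PriorPurchase.
Condition 2 (every backdoor path blocked by {CouponUse, EmailOpen, WebVisits}):
  P1: blocked at fork node WebVisits ∈ conditioning set.
{CouponUse, EmailOpen, WebVisits} does not satisfy the backdoor criterion.

No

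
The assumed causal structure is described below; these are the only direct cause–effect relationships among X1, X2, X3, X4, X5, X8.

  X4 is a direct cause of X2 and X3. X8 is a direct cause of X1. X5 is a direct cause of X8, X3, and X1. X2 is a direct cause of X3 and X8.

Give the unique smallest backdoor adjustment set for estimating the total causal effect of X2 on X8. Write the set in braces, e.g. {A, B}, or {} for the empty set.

Variables eligible for adjustment (non-descendants of X2, excluding X2 and X8): {X4, X5}.
Backdoor paths from X2 to X8:
  P1: X2 <- X4 -> X3 <- X5 -> X8
  P2: X2 <- X4 -> X3 <- X5 -> X1 <- X8
Each backdoor path contains an unconditioned collider, so every path is already blocked with the empty conditioning set:
  P1: blocked at collider X3 (neither it nor any descendant is in the conditioning set).
  P2: blocked at collider X3 (neither it nor any descendant is in the conditioning set).
The empty set is therefore the unique smallest valid set.

{}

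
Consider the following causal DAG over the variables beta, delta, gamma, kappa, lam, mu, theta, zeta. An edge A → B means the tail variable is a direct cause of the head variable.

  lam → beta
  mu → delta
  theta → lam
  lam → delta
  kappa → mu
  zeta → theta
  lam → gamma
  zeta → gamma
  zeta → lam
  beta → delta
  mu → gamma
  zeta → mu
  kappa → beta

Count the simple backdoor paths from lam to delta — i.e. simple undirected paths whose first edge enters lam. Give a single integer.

8

A backdoor path from lam to delta is any simple undirected path whose first edge points into lam (i.e. leaves lam via a parent).
Parents of lam: {theta, zeta}.
Enumerating:
  P1: lam <- zeta -> mu <- kappa -> beta -> delta
  P2: lam <- zeta -> mu -> delta
  P3: lam <- zeta -> gamma <- mu <- kappa -> beta -> delta
  P4: lam <- zeta -> gamma <- mu -> delta
  P5: lam <- theta <- zeta -> mu <- kappa -> beta -> delta
  P6: lam <- theta <- zeta -> mu -> delta
  P7: lam <- theta <- zeta -> gamma <- mu <- kappa -> beta -> delta
  P8: lam <- theta <- zeta -> gamma <- mu -> delta
That exhausts the simple backdoor paths. Count: 8.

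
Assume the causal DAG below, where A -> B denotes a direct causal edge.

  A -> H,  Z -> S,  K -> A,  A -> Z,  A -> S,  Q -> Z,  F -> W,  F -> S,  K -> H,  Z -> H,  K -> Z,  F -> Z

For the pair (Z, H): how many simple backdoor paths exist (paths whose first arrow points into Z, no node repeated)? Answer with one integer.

A backdoor path from Z to H is any simple undirected path whose first edge points into Z (i.e. leaves Z via a parent).
Parents of Z: {A, F, K, Q}.
Enumerating:
  P1: Z <- F -> S <- A <- K -> H
  P2: Z <- F -> S <- A -> H
  P3: Z <- K -> A -> H
  P4: Z <- K -> H
  P5: Z <- A <- K -> H
  P6: Z <- A -> H
That exhausts the simple backdoor paths. Count: 6.

6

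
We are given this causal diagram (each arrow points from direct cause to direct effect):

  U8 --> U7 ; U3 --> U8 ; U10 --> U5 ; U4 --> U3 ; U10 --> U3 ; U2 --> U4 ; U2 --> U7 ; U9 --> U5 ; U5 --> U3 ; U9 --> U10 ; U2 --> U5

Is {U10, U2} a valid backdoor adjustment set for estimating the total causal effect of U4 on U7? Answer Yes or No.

Yes

Backdoor paths from U4 to U7 (paths whose first edge points into U4):
  P1: U4 <- U2 -> U5 <- U9 -> U10 -> U3 -> U8 -> U7
  P2: U4 <- U2 -> U5 <- U10 -> U3 -> U8 -> U7
  P3: U4 <- U2 -> U5 -> U3 -> U8 -> U7
  P4: U4 <- U2 -> U7
Condition 1 (no descendant of U4 in the set): holds — descendants of U4 are {U3, U7, U8}; none are in {U10, U2}.
Condition 2 (every backdoor path blocked by {U10, U2}):
  P1: blocked at fork node U2 ∈ conditioning set.
  P2: blocked at fork node U2 ∈ conditioning set.
  P3: blocked at fork node U2 ∈ conditioning set.
  P4: blocked at fork node U2 ∈ conditioning set.
{U10, U2} satisfies the backdoor criterion.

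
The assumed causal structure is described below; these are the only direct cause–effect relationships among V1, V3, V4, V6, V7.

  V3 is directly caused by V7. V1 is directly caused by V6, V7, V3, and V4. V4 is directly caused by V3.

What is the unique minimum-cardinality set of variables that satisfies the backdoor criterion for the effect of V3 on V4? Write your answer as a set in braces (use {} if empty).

Variables eligible for adjustment (non-descendants of V3, excluding V3 and V4): {V6, V7}.
Backdoor paths from V3 to V4:
  P1: V3 <- V7 -> V1 <- V4
Each backdoor path contains an unconditioned collider, so every path is already blocked with the empty conditioning set:
  P1: blocked at collider V1 (neither it nor any descendant is in the conditioning set).
The empty set is therefore the unique smallest valid set.

{}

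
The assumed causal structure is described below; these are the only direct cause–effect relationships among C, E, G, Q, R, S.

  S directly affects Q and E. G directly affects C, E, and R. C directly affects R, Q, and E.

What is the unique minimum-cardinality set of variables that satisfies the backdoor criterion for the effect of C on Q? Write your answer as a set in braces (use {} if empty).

{}

Variables eligible for adjustment (non-descendants of C, excluding C and Q): {G, S}.
Backdoor paths from C to Q:
  P1: C <- G -> E <- S -> Q
Each backdoor path contains an unconditioned collider, so every path is already blocked with the empty conditioning set:
  P1: blocked at collider E (neither it nor any descendant is in the conditioning set).
The empty set is therefore the unique smallest valid set.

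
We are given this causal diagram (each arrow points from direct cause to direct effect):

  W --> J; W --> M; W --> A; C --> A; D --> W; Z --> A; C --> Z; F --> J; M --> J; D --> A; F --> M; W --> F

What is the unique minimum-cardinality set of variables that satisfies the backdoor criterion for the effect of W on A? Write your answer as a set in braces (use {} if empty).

Variables eligible for adjustment (non-descendants of W, excluding W and A): {C, D, Z}.
Backdoor paths from W to A:
  P1: W <- D -> A
The empty set is not sufficient: P1 (W <- D -> A) has no collider blocking it and no conditioned non-collider, so it is open.
Try {D}:
  P1: blocked at fork node D ∈ conditioning set.
{D} contains no descendant of W and blocks every backdoor path.
No other singleton works — e.g. {C} leaves P1 open — so {D} is the unique smallest valid adjustment set.

{D}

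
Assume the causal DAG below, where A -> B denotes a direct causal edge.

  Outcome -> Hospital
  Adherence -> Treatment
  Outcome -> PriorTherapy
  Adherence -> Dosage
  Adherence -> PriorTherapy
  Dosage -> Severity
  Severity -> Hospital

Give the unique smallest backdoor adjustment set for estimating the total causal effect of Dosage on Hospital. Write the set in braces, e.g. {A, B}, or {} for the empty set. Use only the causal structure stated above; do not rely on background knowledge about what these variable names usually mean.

{}

Variables eligible for adjustment (non-descendants of Dosage, excluding Dosage and Hospital): {Adherence, Outcome, PriorTherapy, Treatment}.
Backdoor paths from Dosage to Hospital:
  P1: Dosage <- Adherence -> PriorTherapy <- Outcome -> Hospital
Each backdoor path contains an unconditioned collider, so every path is already blocked with the empty conditioning set:
  P1: blocked at collider PriorTherapy (neither it nor any descendant is in the conditioning set).
The empty set is therefore the unique smallest valid set.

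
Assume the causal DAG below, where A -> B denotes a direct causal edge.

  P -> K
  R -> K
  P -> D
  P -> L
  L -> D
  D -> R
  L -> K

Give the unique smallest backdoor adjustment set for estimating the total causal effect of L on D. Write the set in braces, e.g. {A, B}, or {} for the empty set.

{P}

Variables eligible for adjustment (non-descendants of L, excluding L and D): {P}.
Backdoor paths from L to D:
  P1: L <- P -> D
  P2: L <- P -> K <- R <- D
The empty set is not sufficient: P1 (L <- P -> D) has no collider blocking it and no conditioned non-collider, so it is open.
Try {P}:
  P1: blocked at fork node P ∈ conditioning set.
  P2: blocked at fork node P ∈ conditioning set.
{P} contains no descendant of L and blocks every backdoor path.
{P} is the unique smallest valid adjustment set.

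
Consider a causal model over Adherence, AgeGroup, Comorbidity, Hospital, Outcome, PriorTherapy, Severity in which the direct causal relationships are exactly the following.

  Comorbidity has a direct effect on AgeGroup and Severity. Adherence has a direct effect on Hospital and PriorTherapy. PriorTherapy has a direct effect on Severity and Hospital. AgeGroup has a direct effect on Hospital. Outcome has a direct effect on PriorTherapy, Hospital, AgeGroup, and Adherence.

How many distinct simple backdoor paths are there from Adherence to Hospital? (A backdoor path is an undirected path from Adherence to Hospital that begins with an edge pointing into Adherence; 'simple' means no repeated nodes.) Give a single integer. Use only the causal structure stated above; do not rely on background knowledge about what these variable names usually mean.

A backdoor path from Adherence to Hospital is any simple undirected path whose first edge points into Adherence (i.e. leaves Adherence via a parent).
Parents of Adherence: {Outcome}.
Enumerating:
  P1: Adherence <- Outcome -> AgeGroup <- Comorbidity -> Severity <- PriorTherapy -> Hospital
  P2: Adherence <- Outcome -> AgeGroup -> Hospital
  P3: Adherence <- Outcome -> PriorTherapy -> Hospital
  P4: Adherence <- Outcome -> PriorTherapy -> Severity <- Comorbidity -> AgeGroup -> Hospital
  P5: Adherence <- Outcome -> Hospital
That exhausts the simple backdoor paths. Count: 5.

5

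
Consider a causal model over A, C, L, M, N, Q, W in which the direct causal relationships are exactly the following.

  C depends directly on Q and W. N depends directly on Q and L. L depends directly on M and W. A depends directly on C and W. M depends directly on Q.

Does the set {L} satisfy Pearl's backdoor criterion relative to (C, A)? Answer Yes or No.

No

Backdoor paths from C to A (paths whose first edge points into C):
  P1: C <- Q -> M -> L <- W -> A
  P2: C <- Q -> N <- L <- W -> A
  P3: C <- W -> A
Condition 1 (no descendant of C in the set): holds — descendants of C are {A}; none are in {L}.
Condition 2 (every backdoor path blocked by {L}):
  P1: open — collider(s) L are conditioned on (or have a conditioned descendant) and no non-collider on the path is in the set.
  P2: blocked at collider N (neither it nor any descendant is in the conditioning set).
  P3: open — no interior node is in the conditioning set.
{L} does not satisfy the backdoor criterion.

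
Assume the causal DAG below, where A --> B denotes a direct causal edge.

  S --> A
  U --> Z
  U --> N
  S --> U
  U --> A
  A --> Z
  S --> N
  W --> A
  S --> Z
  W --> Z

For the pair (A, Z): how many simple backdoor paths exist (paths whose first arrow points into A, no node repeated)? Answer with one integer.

A backdoor path from A to Z is any simple undirected path whose first edge points into A (i.e. leaves A via a parent).
Parents of A: {S, U, W}.
Enumerating:
  P1: A <- S -> U -> Z
  P2: A <- S -> N <- U -> Z
  P3: A <- S -> Z
  P4: A <- U <- S -> Z
  P5: A <- U -> N <- S -> Z
  P6: A <- U -> Z
  P7: A <- W -> Z
That exhausts the simple backdoor paths. Count: 7.

7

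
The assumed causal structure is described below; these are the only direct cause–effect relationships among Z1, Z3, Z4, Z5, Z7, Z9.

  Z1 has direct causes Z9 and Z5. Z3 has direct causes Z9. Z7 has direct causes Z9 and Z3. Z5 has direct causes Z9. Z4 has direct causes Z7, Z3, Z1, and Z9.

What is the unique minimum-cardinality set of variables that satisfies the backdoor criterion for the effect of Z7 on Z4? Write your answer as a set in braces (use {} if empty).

{Z3, Z9}

Variables eligible for adjustment (non-descendants of Z7, excluding Z7 and Z4): {Z1, Z3, Z5, Z9}.
Backdoor paths from Z7 to Z4:
  P1: Z7 <- Z9 -> Z3 -> Z4
  P2: Z7 <- Z9 -> Z5 -> Z1 -> Z4
  P3: Z7 <- Z9 -> Z1 -> Z4
  P4: Z7 <- Z9 -> Z4
  P5: Z7 <- Z3 <- Z9 -> Z5 -> Z1 -> Z4
  P6: Z7 <- Z3 <- Z9 -> Z1 -> Z4
  P7: Z7 <- Z3 <- Z9 -> Z4
  P8: Z7 <- Z3 -> Z4
The empty set is not sufficient: P1 (Z7 <- Z9 -> Z3 -> Z4) has no collider blocking it and no conditioned non-collider, so it is open.
Try {Z3, Z9}:
  P1: blocked at fork node Z9 ∈ conditioning set.
  P2: blocked at fork node Z9 ∈ conditioning set.
  P3: blocked at fork node Z9 ∈ conditioning set.
  P4: blocked at fork node Z9 ∈ conditioning set.
  P5: blocked at chain node Z3 ∈ conditioning set.
  P6: blocked at chain node Z3 ∈ conditioning set.
  P7: blocked at chain node Z3 ∈ conditioning set.
  P8: blocked at fork node Z3 ∈ conditioning set.
{Z3, Z9} contains no descendant of Z7 and blocks every backdoor path.
Every element of {Z3, Z9} is needed (dropping Z3 leaves P8 open; dropping Z9 leaves P2 open), so no proper subset is valid.
Among all size-2 subsets of the eligible variables, only {Z3, Z9} blocks every backdoor path, so it is the unique smallest valid adjustment set.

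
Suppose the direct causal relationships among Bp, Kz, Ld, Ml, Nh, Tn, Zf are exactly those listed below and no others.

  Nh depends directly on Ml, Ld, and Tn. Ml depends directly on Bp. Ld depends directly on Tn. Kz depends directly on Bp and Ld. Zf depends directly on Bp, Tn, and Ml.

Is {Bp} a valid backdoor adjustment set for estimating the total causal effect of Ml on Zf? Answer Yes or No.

Yes

Backdoor paths from Ml to Zf (paths whose first edge points into Ml):
  P1: Ml <- Bp -> Zf
  P2: Ml <- Bp -> Kz <- Ld <- Tn -> Zf
  P3: Ml <- Bp -> Kz <- Ld -> Nh <- Tn -> Zf
Condition 1 (no descendant of Ml in the set): holds — descendants of Ml are {Nh, Zf}; none are in {Bp}.
Condition 2 (every backdoor path blocked by {Bp}):
  P1: blocked at fork node Bp ∈ conditioning set.
  P2: blocked at fork node Bp ∈ conditioning set.
  P3: blocked at fork node Bp ∈ conditioning set.
{Bp} satisfies the backdoor criterion.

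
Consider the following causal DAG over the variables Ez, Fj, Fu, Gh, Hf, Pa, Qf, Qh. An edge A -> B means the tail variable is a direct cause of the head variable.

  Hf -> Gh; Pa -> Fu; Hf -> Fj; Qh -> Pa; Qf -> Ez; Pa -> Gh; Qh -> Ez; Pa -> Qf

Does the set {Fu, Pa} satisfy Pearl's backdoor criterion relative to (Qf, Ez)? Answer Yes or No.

Yes

Backdoor paths from Qf to Ez (paths whose first edge points into Qf):
  P1: Qf <- Pa <- Qh -> Ez
Condition 1 (no descendant of Qf in the set): holds — descendants of Qf are {Ez}; none are in {Fu, Pa}.
Condition 2 (every backdoor path blocked by {Fu, Pa}):
  P1: blocked at chain node Pa ∈ conditioning set.
{Fu, Pa} satisfies the backdoor criterion.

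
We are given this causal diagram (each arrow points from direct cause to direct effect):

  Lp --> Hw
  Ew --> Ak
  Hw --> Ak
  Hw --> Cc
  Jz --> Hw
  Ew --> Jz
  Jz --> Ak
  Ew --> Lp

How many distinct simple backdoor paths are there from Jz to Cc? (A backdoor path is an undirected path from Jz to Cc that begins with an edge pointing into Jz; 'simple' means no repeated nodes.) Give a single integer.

A backdoor path from Jz to Cc is any simple undirected path whose first edge points into Jz (i.e. leaves Jz via a parent).
Parents of Jz: {Ew}.
Enumerating:
  P1: Jz <- Ew -> Lp -> Hw -> Cc
  P2: Jz <- Ew -> Ak <- Hw -> Cc
That exhausts the simple backdoor paths. Count: 2.

2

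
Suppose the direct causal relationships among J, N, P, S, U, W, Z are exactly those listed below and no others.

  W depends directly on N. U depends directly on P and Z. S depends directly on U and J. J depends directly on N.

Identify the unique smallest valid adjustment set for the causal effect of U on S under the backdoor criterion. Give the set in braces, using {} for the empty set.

Variables eligible for adjustment (non-descendants of U, excluding U and S): {J, N, P, W, Z}.
Backdoor paths from U to S:
  (none)
With no backdoor paths the empty set already satisfies the criterion, and it is trivially minimal.

{}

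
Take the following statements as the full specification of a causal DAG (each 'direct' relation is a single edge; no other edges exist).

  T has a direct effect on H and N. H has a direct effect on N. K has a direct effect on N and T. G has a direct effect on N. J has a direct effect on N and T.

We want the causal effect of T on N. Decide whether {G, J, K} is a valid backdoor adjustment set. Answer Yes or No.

Yes

Backdoor paths from T to N (paths whose first edge points into T):
  P1: T <- J -> N
  P2: T <- K -> N
Condition 1 (no descendant of T in the set): holds — descendants of T are {H, N}; none are in {G, J, K}.
Condition 2 (every backdoor path blocked by {G, J, K}):
  P1: blocked at fork node J ∈ conditioning set.
  P2: blocked at fork node K ∈ conditioning set.
{G, J, K} satisfies the backdoor criterion.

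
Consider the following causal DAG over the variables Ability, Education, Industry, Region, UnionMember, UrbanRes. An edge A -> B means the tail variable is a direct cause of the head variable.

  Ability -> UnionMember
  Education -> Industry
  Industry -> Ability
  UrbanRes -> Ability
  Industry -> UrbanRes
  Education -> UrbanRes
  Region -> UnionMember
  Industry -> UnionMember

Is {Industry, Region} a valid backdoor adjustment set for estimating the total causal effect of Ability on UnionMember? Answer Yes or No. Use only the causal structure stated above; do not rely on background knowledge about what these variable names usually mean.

Yes

Backdoor paths from Ability to UnionMember (paths whose first edge points into Ability):
  P1: Ability <- Industry -> UnionMember
  P2: Ability <- UrbanRes <- Education -> Industry -> UnionMember
  P3: Ability <- UrbanRes <- Industry -> UnionMember
Condition 1 (no descendant of Ability in the set): holds — descendants of Ability are {UnionMember}; none are in {Industry, Region}.
Condition 2 (every backdoor path blocked by {Industry, Region}):
  P1: blocked at fork node Industry ∈ conditioning set.
  P2: blocked at chain node Industry ∈ conditioning set.
  P3: blocked at fork node Industry ∈ conditioning set.
{Industry, Region} satisfies the backdoor criterion.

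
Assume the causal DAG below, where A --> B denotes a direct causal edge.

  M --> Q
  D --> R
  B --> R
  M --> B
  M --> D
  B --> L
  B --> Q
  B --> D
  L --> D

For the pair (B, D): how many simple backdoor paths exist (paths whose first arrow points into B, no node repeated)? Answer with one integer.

1

A backdoor path from B to D is any simple undirected path whose first edge points into B (i.e. leaves B via a parent).
Parents of B: {M}.
Enumerating:
  P1: B <- M -> D
That exhausts the simple backdoor paths. Count: 1.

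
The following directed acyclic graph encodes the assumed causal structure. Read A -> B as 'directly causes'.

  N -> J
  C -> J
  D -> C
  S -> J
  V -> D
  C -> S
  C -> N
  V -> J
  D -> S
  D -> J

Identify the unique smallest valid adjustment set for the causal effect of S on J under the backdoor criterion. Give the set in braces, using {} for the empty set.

Variables eligible for adjustment (non-descendants of S, excluding S and J): {C, D, N, V}.
Backdoor paths from S to J:
  P1: S <- D <- V -> J
  P2: S <- D -> C -> N -> J
  P3: S <- D -> C -> J
  P4: S <- D -> J
  P5: S <- C <- D <- V -> J
  P6: S <- C <- D -> J
  P7: S <- C -> N -> J
  P8: S <- C -> J
The empty set is not sufficient: P1 (S <- D <- V -> J) has no collider blocking it and no conditioned non-collider, so it is open.
Try {C, D}:
  P1: blocked at chain node D ∈ conditioning set.
  P2: blocked at fork node D ∈ conditioning set.
  P3: blocked at fork node D ∈ conditioning set.
  P4: blocked at fork node D ∈ conditioning set.
  P5: blocked at chain node C ∈ conditioning set.
  P6: blocked at chain node C ∈ conditioning set.
  P7: blocked at fork node C ∈ conditioning set.
  P8: blocked at fork node C ∈ conditioning set.
{C, D} contains no descendant of S and blocks every backdoor path.
Every element of {C, D} is needed (dropping C leaves P7 open; dropping D leaves P1 open), so no proper subset is valid.
Among all size-2 subsets of the eligible variables, only {C, D} blocks every backdoor path, so it is the unique smallest valid adjustment set.

{C, D}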